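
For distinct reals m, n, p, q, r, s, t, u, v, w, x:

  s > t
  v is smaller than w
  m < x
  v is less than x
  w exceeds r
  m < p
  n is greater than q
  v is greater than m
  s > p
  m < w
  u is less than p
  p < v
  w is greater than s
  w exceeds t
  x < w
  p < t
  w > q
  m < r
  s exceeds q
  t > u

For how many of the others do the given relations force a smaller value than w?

The elements the relations force below w are u, m, p, v, t, x, r, q, s — no chain reaches any other.
That is 9.

9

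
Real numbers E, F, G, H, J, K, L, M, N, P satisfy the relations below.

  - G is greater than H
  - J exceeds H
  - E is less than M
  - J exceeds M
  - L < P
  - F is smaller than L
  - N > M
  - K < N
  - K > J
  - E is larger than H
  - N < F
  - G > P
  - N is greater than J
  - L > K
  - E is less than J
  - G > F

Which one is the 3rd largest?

Chaining the given pairs: H < E < M < J < K < N < F < L < P < G.
The 3rd largest is L.

L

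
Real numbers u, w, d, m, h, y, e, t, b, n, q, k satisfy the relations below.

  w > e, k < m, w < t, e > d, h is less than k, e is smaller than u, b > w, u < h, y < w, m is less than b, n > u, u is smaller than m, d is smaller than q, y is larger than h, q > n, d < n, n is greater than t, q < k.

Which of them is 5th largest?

Piecing the relations together gives one ordering: d < e < u < h < y < w < t < n < q < k < m < b.
The 5th largest is n.

n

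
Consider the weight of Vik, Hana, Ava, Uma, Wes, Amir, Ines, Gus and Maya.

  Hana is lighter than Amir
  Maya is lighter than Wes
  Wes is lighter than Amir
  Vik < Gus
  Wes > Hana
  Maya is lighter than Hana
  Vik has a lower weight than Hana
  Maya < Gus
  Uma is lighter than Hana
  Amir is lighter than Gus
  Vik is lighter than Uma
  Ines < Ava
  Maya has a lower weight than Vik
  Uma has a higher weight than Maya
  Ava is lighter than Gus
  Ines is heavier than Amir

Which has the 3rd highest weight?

Ines

Chaining the given pairs: Maya < Vik < Uma < Hana < Wes < Amir < Ines < Ava < Gus.
Counting 3 from the largest end gives Ines.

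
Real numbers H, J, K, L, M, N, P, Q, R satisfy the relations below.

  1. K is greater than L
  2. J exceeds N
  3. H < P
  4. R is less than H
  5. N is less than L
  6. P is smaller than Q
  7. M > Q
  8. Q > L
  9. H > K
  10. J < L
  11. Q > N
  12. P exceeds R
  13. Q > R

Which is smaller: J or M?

J

The relevant relations are J < L; L < K; K < H; H < P; P < Q; Q < M.
Chaining these gives J < L < K < H < P < Q < M.
So J < M; J is the smaller of the two.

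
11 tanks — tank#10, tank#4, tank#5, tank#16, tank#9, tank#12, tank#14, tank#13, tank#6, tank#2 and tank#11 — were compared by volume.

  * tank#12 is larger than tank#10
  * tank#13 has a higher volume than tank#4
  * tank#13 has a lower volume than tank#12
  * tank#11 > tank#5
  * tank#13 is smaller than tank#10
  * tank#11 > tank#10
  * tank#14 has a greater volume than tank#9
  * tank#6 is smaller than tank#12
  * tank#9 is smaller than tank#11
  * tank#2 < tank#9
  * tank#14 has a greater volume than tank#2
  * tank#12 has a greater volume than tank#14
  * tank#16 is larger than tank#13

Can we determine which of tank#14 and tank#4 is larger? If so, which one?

undetermined

Following every chain through tank#4: above tank#4 we get tank#13, tank#16, tank#10, tank#12, tank#11.
tank#14 is not reached, and no chain runs the other way from tank#14 to tank#4.
So the given relations leave the order of tank#4 and tank#14 undetermined.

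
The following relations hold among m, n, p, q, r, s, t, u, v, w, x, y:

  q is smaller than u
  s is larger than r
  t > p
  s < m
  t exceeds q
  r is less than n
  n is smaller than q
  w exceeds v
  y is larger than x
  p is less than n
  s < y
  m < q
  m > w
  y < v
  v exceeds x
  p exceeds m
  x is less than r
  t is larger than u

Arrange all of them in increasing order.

The consecutive links are each given: x < r; r < s; s < y; y < v; v < w; w < m; m < p; p < n; n < q; q < u; u < t.

x < r < s < y < v < w < m < p < n < q < u < t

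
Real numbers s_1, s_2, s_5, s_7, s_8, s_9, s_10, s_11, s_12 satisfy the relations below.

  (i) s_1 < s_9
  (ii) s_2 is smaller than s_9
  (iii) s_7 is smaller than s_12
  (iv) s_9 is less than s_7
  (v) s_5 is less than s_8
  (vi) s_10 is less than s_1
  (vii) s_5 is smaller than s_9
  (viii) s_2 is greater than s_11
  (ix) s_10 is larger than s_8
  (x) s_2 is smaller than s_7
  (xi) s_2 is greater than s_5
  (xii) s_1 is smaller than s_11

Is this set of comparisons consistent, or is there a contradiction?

consistent

Every relation is compatible with s_5 < s_8 < s_10 < s_1 < s_11 < s_2 < s_9 < s_7 < s_12; the set is consistent.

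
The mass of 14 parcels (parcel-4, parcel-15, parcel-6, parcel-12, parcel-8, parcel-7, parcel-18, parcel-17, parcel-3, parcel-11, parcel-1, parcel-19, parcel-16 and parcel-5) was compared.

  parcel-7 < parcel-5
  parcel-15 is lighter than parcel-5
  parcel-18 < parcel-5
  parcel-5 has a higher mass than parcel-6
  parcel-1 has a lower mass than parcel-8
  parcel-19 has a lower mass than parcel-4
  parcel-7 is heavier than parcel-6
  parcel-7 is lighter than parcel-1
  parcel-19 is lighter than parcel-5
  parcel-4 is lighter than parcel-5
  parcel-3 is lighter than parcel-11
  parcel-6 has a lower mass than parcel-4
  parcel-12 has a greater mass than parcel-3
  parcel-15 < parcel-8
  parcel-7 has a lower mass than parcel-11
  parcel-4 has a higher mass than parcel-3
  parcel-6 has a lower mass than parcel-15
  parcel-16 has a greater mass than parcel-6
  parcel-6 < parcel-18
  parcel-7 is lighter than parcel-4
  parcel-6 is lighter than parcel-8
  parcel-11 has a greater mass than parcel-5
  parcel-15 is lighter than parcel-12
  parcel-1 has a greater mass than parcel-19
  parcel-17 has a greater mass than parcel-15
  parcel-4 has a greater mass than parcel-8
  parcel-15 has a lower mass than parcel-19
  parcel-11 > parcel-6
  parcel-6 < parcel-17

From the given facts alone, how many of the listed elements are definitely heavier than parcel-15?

8

From parcel-15 the given relations immediately reach parcel-19, parcel-8, parcel-5, parcel-12, parcel-17.
From those, parcel-1, parcel-4, parcel-11 — 8 in total.
Nothing else is reachable above parcel-15; 8 in all.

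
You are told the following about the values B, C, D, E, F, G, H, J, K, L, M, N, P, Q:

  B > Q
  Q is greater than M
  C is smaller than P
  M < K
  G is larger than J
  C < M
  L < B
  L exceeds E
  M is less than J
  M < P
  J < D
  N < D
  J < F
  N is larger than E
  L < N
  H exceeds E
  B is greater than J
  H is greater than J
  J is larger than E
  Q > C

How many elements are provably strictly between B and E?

2

The relations place E below B. An element lies strictly between them when it is forced above E and also forced below B.
Above E: {J, L, G, H, N, F, D}. Below B: {C, M, Q, J, L}.
Intersection: {J, L} — 2.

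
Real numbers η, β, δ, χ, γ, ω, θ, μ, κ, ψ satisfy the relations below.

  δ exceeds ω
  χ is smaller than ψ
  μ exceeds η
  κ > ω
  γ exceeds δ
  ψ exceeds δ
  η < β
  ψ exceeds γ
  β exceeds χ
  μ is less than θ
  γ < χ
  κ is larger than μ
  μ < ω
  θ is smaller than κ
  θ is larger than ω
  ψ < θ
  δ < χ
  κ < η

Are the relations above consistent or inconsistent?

inconsistent

We have η < μ stated directly, yet also μ < ω < δ < γ < χ < ψ < θ < κ < η by chaining the others — so μ < η. Contradiction.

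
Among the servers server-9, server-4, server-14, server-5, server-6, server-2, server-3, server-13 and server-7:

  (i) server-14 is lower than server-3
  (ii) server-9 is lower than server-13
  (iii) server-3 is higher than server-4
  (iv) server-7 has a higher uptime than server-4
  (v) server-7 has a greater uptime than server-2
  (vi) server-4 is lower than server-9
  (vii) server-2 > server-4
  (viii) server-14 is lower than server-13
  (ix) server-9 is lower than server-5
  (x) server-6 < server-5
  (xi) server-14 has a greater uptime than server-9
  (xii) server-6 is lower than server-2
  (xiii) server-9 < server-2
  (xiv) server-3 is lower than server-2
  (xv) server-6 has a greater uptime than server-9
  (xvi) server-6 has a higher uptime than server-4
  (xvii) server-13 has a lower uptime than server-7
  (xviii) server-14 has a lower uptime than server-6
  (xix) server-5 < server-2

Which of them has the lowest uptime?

server-4

server-9 is not least since server-4 < server-9; server-14 is not least since server-9 < server-14; server-3 is not least since server-4 < server-3; server-6 is not least since server-14 < server-6; server-5 is not least since server-6 < server-5; server-13 is not least since server-9 < server-13; server-2 is not least since server-3 < server-2; server-7 is not least since server-4 < server-7.
Only server-4 has nothing below it, so server-4 is the lowest uptime.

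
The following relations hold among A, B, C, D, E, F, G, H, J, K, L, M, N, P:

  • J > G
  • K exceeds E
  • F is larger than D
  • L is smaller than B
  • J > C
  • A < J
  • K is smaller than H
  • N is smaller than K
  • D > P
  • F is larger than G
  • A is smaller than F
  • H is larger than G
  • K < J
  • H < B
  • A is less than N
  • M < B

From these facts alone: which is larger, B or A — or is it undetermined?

A < N < K < H < B, by transitivity through N, K, H.
So B is larger.

B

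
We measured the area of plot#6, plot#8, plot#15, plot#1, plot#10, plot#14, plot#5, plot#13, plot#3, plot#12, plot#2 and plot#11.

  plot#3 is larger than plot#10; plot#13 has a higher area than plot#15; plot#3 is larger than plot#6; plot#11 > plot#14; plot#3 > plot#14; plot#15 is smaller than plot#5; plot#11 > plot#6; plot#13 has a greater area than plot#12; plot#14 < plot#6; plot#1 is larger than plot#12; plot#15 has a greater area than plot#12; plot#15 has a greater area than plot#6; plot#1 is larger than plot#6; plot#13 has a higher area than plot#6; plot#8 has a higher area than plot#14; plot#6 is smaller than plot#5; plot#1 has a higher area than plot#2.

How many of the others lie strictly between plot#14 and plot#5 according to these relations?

Chaining upward from plot#14 reaches: plot#8, plot#6, plot#15, plot#13, plot#3, plot#1, plot#11.
Chaining downward from plot#5 reaches: plot#12, plot#6, plot#15.
Strictly between plot#14 and plot#5 are those in both lists: plot#6, plot#15 — 2 elements.

2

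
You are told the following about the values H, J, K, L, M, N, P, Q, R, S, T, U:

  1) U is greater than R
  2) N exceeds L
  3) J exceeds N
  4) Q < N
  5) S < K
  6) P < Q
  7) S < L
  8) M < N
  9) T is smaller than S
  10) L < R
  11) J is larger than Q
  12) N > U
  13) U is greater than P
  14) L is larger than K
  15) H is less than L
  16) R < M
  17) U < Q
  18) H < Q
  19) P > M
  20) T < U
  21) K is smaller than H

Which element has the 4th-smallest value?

The consecutive relations fix a unique order: T < S < K < H < L < R < M < P < U < Q < N < J.
Counting 4 from the smallest end gives H.

H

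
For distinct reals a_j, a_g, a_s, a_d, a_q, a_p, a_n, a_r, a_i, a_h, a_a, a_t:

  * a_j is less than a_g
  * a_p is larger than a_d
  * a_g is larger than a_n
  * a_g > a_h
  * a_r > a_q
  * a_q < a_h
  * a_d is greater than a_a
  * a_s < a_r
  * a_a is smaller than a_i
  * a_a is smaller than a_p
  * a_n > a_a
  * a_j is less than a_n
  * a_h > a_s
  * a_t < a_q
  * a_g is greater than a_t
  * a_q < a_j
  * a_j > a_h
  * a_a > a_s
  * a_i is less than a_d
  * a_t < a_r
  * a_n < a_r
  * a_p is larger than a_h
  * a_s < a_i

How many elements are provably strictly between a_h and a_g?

The relations place a_h below a_g. An element lies strictly between them when it is forced above a_h and also forced below a_g.
Above a_h: {a_j, a_n, a_r, a_p}. Below a_g: {a_t, a_q, a_s, a_j, a_a, a_n}.
Intersection: {a_j, a_n} — 2.

2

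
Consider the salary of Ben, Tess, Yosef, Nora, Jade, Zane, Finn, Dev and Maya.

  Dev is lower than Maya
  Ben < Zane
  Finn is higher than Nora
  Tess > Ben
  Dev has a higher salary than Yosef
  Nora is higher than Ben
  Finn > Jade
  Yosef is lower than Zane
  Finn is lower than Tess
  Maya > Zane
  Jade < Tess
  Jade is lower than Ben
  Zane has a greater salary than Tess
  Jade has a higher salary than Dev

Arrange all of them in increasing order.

The consecutive links are each given: Yosef < Dev; Dev < Jade; Jade < Ben; Ben < Nora; Nora < Finn; Finn < Tess; Tess < Zane; Zane < Maya.

Yosef < Dev < Jade < Ben < Nora < Finn < Tess < Zane < Maya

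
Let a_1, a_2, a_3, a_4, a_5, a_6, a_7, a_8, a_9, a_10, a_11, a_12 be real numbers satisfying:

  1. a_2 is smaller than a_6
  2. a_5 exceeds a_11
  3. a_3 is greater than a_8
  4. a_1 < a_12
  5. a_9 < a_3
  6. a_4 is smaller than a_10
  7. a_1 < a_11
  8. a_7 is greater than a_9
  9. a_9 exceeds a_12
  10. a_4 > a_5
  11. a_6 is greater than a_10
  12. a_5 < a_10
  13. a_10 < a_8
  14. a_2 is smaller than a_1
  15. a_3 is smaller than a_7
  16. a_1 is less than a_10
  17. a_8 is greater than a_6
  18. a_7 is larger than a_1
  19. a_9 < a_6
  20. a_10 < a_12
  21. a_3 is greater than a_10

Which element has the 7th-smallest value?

a_12

Piecing the relations together gives one ordering: a_2 < a_1 < a_11 < a_5 < a_4 < a_10 < a_12 < a_9 < a_6 < a_8 < a_3 < a_7.
Counting 7 from the smallest end gives a_12.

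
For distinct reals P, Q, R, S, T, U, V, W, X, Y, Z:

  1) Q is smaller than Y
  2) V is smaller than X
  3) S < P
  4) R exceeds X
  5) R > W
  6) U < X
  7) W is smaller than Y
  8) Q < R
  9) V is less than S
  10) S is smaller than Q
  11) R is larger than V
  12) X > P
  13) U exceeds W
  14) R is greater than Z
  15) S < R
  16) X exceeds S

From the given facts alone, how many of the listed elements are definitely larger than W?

4

Directly above W: U, Y, R.
One step further: X (4 so far).
No other element is forced above W by the given relations, so the count is 4.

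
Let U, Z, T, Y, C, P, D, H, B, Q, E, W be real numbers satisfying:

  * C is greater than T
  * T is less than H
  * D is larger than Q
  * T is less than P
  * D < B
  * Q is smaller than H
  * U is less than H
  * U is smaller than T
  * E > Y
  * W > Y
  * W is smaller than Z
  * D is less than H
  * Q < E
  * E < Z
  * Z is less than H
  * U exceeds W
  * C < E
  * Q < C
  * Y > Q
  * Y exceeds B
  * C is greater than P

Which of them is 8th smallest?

P

The consecutive relations fix a unique order: Q < D < B < Y < W < U < T < P < C < E < Z < H.
The 8th smallest is P.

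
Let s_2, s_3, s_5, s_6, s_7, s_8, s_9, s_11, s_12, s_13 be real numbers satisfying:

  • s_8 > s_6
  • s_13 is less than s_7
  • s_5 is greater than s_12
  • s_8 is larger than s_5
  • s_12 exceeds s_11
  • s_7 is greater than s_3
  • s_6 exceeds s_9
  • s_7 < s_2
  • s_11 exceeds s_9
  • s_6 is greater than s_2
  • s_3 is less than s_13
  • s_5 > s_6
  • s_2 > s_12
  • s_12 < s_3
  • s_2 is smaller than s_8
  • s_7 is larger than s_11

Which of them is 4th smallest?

s_3

The consecutive relations fix a unique order: s_9 < s_11 < s_12 < s_3 < s_13 < s_7 < s_2 < s_6 < s_5 < s_8.
The 4th smallest is s_3.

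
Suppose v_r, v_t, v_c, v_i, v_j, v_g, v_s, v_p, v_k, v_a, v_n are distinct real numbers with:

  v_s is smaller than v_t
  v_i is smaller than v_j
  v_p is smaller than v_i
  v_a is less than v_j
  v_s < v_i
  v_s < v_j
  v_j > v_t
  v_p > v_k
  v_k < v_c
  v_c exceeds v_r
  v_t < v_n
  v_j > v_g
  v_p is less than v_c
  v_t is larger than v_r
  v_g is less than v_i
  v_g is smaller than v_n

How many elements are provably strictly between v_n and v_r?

The relations place v_r below v_n. An element lies strictly between them when it is forced above v_r and also forced below v_n.
Above v_r: {v_c, v_t, v_j}. Below v_n: {v_s, v_g, v_t}.
Intersection: {v_t} — 1.

1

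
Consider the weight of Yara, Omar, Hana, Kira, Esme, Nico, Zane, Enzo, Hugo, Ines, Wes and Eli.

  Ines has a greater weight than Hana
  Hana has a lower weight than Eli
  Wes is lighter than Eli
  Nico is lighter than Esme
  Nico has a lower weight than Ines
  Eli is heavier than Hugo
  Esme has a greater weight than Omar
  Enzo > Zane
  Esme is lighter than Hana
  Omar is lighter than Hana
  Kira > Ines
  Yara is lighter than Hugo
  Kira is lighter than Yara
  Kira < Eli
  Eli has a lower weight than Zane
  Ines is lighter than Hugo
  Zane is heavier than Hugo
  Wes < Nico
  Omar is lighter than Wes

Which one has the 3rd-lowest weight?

Nico

The consecutive relations fix a unique order: Omar < Wes < Nico < Esme < Hana < Ines < Kira < Yara < Hugo < Eli < Zane < Enzo.
The 3rd smallest is Nico.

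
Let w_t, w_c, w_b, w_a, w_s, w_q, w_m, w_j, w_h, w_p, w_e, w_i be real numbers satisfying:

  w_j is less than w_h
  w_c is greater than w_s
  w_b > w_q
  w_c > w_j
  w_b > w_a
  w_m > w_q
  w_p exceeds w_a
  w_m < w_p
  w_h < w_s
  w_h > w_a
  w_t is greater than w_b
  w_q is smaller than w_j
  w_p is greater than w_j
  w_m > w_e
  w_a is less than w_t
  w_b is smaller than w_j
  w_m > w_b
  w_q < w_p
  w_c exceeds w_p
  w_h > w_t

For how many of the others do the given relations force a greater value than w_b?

From w_b the given relations immediately reach w_t, w_m, w_j.
From those, w_h, w_p, w_c — 6 in total.
From those, w_s — 7 in total.
Nothing else is reachable above w_b; 7 in all.

7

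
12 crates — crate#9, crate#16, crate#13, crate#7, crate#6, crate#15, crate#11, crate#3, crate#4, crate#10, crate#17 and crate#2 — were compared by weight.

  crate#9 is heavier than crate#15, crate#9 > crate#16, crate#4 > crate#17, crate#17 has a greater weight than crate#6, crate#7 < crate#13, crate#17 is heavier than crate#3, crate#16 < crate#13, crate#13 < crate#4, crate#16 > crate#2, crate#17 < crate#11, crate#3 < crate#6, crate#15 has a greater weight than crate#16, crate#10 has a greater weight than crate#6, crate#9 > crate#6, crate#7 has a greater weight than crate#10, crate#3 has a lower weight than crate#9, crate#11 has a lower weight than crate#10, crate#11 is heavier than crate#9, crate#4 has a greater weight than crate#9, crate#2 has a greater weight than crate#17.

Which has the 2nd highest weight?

crate#13

The consecutive relations fix a unique order: crate#3 < crate#6 < crate#17 < crate#2 < crate#16 < crate#15 < crate#9 < crate#11 < crate#10 < crate#7 < crate#13 < crate#4.
Counting 2 from the largest end gives crate#13.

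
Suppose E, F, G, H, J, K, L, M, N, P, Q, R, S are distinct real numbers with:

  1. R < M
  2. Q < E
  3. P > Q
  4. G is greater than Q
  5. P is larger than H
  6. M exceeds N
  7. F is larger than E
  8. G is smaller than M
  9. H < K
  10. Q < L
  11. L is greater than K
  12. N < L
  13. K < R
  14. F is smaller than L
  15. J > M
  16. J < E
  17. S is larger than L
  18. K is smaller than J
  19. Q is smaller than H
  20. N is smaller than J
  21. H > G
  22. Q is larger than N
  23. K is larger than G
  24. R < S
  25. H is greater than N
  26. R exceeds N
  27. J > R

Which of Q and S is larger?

S

Link the given pairs in sequence: Q < G; G < H; H < K; K < R; R < M; M < J; J < E; E < F; F < L; L < S.
Together: Q < G < H < K < R < M < J < E < F < L < S.
So Q < S; S is the larger of the two.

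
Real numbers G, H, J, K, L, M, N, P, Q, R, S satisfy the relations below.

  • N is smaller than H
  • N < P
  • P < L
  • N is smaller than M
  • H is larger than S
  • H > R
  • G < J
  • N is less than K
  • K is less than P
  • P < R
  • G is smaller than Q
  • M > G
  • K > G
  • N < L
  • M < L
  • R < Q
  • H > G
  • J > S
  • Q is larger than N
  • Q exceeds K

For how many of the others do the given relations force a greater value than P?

The elements the relations force above P are L, R, H, Q — no chain reaches any other.
That is 4.

4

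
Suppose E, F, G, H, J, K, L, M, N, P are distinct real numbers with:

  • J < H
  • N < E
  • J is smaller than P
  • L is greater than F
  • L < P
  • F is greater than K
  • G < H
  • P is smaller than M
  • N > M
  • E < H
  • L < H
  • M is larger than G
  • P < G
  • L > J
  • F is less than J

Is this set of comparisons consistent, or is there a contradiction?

Every relation is compatible with K < F < J < L < P < G < M < N < E < H; the set is consistent.

consistent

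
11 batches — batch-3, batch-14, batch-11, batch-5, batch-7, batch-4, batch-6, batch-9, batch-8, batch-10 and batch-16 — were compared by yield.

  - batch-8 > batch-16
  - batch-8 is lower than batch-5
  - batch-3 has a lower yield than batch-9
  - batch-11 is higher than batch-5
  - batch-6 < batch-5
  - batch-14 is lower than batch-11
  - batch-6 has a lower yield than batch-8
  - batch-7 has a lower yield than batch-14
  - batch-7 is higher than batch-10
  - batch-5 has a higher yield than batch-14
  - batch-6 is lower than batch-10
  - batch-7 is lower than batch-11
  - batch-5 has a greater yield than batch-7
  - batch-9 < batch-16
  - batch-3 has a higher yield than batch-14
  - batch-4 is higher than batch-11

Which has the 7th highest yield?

Chaining the given pairs: batch-6 < batch-10 < batch-7 < batch-14 < batch-3 < batch-9 < batch-16 < batch-8 < batch-5 < batch-11 < batch-4.
Counting 7 from the largest end gives batch-3.

batch-3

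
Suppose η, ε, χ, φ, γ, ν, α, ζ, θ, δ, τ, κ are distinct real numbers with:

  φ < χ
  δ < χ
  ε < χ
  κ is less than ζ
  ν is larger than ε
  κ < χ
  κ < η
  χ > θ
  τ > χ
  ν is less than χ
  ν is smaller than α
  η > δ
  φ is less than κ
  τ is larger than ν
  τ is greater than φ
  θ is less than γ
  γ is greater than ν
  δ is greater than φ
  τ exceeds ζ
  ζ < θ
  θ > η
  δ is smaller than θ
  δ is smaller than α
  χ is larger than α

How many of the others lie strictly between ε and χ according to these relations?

The relations place ε below χ. An element lies strictly between them when it is forced above ε and also forced below χ.
Above ε: {ν, α, γ, τ}. Below χ: {φ, δ, κ, ζ, η, ν, α, θ}.
Intersection: {ν, α} — 2.

2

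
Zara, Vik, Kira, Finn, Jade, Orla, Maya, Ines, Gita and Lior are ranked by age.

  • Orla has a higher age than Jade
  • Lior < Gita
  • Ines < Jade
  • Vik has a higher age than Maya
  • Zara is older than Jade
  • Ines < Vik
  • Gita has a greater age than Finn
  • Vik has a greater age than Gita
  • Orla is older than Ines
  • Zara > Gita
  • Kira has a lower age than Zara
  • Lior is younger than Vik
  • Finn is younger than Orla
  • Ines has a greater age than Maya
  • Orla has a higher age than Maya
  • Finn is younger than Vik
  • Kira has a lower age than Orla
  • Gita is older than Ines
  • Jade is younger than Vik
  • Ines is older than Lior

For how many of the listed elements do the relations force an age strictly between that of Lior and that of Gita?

1

Chaining upward from Lior reaches: Ines, Jade, Orla, Zara, Vik.
Chaining downward from Gita reaches: Finn, Maya, Ines.
Strictly between Lior and Gita are those in both lists: Ines — 1 element.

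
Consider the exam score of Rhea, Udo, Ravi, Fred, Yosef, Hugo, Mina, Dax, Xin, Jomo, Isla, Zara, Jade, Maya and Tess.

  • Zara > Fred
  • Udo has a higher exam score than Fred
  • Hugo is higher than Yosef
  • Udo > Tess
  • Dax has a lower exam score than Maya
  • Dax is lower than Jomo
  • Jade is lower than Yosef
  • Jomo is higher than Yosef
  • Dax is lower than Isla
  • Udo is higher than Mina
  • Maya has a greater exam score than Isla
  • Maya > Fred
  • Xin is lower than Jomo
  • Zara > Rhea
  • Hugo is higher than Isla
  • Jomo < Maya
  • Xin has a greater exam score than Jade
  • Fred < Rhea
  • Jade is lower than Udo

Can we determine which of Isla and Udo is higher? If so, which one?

Following every chain through Isla: above Isla we get Hugo, Maya; below Isla we get Dax.
Udo is not reached, and no chain runs the other way from Udo to Isla.
So the given relations leave the order of Isla and Udo undetermined.

undetermined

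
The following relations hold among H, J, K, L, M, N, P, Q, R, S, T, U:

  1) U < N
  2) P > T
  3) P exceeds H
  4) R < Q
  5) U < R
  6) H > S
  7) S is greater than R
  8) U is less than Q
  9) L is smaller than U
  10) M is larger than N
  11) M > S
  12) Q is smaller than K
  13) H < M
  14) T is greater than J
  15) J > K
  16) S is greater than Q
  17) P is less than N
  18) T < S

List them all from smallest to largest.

L < U < R < Q < K < J < T < S < H < P < N < M

The consecutive links are each given: L < U; U < R; R < Q; Q < K; K < J; J < T; T < S; S < H; H < P; P < N; N < M.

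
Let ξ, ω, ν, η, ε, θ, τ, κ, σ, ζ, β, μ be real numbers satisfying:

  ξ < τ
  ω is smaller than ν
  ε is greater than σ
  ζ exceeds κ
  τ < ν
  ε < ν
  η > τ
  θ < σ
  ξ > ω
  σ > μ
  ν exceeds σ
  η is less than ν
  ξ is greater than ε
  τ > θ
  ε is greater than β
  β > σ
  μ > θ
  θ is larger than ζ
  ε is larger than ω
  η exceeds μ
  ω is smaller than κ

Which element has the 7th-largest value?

Piecing the relations together gives one ordering: ω < κ < ζ < θ < μ < σ < β < ε < ξ < τ < η < ν.
Counting 7 from the largest end gives σ.

σ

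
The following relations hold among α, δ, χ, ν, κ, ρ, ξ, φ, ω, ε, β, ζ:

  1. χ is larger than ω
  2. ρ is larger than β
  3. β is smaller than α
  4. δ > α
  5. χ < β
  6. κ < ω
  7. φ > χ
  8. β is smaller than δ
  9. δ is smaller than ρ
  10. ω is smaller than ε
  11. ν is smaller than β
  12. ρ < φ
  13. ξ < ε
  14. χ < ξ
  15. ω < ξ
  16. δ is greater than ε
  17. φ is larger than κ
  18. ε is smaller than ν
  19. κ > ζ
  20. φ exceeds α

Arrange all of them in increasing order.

Nothing is placed below ζ, so it is least; from there ζ < κ; κ < ω; ω < χ; χ < ξ; ξ < ε; ε < ν; ν < β; β < α; α < δ; δ < ρ; ρ < φ, each given directly.

ζ < κ < ω < χ < ξ < ε < ν < β < α < δ < ρ < φ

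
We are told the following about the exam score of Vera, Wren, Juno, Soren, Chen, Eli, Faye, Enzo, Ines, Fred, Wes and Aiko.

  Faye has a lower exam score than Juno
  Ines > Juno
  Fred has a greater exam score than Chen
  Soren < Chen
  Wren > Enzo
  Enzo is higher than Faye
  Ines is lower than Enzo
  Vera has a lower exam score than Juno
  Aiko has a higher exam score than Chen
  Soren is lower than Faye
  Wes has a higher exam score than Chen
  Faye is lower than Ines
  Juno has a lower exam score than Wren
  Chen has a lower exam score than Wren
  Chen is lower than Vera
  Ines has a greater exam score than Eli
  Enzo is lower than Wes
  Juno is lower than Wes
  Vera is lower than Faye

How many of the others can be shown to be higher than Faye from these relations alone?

The elements the relations force above Faye are Juno, Ines, Enzo, Wren, Wes — no chain reaches any other.
That is 5.

5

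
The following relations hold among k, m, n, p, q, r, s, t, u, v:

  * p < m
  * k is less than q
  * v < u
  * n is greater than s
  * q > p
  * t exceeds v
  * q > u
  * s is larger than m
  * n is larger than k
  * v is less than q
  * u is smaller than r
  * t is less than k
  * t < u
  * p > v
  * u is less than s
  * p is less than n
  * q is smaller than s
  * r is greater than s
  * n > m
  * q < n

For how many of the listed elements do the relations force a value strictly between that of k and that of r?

The relations place k below r. An element lies strictly between them when it is forced above k and also forced below r.
Above k: {q, s, n}. Below r: {v, t, p, m, u, q, s}.
Intersection: {q, s} — 2.

2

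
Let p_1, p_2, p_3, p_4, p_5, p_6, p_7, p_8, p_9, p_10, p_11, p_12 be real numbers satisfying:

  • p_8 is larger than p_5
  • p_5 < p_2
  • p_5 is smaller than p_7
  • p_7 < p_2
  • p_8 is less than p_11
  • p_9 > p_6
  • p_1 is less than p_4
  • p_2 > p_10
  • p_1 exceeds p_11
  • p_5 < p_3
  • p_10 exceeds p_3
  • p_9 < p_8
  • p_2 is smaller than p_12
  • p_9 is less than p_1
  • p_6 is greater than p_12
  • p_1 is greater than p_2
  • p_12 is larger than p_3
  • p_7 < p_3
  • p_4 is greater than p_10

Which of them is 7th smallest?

Piecing the relations together gives one ordering: p_5 < p_7 < p_3 < p_10 < p_2 < p_12 < p_6 < p_9 < p_8 < p_11 < p_1 < p_4.
The 7th smallest is p_6.

p_6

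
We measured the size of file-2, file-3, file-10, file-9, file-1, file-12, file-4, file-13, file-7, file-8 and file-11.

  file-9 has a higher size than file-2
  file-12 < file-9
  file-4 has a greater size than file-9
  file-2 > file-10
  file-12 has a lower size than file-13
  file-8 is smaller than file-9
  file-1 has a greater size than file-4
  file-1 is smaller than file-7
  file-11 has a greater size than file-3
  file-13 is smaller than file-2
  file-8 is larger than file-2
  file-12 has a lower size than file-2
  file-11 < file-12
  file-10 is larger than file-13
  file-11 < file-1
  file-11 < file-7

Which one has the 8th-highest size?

file-13

Piecing the relations together gives one ordering: file-3 < file-11 < file-12 < file-13 < file-10 < file-2 < file-8 < file-9 < file-4 < file-1 < file-7.
The 8th largest is file-13.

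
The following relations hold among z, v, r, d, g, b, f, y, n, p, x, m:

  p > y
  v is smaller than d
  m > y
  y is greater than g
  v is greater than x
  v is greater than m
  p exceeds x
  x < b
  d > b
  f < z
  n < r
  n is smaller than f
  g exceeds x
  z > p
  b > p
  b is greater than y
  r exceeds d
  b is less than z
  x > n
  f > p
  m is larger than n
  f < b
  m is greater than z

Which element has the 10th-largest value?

g

Piecing the relations together gives one ordering: n < x < g < y < p < f < b < z < m < v < d < r.
Counting 10 from the largest end gives g.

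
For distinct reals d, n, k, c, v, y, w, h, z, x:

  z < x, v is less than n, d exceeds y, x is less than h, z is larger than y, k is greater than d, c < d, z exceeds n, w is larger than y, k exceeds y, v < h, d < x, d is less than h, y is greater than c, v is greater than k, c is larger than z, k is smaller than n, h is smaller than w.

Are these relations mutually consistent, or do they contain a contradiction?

Chaining the given relations yields c < y < d < k < v < n < z, so c < z. But one relation states z < c. These cannot both hold.

inconsistent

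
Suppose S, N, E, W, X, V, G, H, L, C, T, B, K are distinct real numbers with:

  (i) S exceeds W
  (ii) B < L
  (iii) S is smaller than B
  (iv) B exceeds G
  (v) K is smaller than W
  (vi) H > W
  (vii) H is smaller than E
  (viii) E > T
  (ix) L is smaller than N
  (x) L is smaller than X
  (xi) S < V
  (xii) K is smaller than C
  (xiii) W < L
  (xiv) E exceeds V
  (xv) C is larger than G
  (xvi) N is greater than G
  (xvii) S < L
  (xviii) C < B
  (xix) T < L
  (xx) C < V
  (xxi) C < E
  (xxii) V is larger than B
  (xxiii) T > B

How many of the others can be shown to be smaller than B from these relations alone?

Directly below B: G, C, S.
One step further: K, W (5 so far).
Nothing else is reachable below B; 5 in all.

5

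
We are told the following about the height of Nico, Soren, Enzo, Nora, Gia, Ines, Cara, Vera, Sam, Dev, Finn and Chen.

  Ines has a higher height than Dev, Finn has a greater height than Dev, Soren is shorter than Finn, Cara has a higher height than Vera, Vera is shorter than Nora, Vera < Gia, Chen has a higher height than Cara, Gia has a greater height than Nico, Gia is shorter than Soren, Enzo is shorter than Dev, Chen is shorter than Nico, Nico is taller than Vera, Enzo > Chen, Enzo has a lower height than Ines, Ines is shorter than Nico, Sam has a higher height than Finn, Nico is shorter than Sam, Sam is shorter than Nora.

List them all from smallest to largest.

The consecutive links are each given: Vera < Cara; Cara < Chen; Chen < Enzo; Enzo < Dev; Dev < Ines; Ines < Nico; Nico < Gia; Gia < Soren; Soren < Finn; Finn < Sam; Sam < Nora.

Vera < Cara < Chen < Enzo < Dev < Ines < Nico < Gia < Soren < Finn < Sam < Nora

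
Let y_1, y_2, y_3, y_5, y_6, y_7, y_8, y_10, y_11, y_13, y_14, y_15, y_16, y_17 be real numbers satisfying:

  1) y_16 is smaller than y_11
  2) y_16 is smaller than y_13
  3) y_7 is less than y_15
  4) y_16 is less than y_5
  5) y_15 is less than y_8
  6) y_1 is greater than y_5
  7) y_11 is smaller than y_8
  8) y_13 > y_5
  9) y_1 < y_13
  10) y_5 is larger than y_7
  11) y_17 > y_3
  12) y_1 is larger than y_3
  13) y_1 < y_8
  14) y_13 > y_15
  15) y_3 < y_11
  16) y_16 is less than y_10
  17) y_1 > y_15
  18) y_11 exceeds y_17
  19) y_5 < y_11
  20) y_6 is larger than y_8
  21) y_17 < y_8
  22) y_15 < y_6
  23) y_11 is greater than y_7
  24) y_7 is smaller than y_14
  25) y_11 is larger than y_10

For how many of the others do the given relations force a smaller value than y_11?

6

From y_11 the given relations immediately reach y_3, y_16, y_10, y_7, y_5, y_17.
No other element is forced below y_11 by the given relations, so the count is 6.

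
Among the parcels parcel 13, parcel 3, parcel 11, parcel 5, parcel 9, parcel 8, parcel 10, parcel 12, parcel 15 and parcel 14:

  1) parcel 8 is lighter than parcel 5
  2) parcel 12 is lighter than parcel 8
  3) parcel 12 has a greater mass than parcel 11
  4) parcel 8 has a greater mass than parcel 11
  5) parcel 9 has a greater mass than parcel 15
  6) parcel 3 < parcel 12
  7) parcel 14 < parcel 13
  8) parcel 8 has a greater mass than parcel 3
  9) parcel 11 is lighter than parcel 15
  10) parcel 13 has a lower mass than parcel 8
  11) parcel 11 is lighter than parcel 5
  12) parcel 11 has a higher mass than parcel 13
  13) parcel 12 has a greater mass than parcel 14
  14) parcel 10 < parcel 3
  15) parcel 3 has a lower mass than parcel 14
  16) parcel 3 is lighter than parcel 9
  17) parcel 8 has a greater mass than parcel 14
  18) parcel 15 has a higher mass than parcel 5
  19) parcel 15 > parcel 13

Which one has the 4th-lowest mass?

parcel 13

The consecutive relations fix a unique order: parcel 10 < parcel 3 < parcel 14 < parcel 13 < parcel 11 < parcel 12 < parcel 8 < parcel 5 < parcel 15 < parcel 9.
The 4th smallest is parcel 13.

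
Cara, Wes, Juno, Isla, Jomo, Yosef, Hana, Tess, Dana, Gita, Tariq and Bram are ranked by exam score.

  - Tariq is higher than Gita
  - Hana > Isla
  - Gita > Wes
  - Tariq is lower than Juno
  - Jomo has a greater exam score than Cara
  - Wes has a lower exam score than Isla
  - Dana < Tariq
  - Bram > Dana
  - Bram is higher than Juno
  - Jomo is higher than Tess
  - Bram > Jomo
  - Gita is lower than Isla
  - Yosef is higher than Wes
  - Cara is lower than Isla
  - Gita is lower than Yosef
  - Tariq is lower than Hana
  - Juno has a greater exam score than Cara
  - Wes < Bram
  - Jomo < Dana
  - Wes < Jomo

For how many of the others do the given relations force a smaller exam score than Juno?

7

The elements the relations force below Juno are Tess, Wes, Cara, Gita, Jomo, Dana, Tariq — no chain reaches any other.
That is 7.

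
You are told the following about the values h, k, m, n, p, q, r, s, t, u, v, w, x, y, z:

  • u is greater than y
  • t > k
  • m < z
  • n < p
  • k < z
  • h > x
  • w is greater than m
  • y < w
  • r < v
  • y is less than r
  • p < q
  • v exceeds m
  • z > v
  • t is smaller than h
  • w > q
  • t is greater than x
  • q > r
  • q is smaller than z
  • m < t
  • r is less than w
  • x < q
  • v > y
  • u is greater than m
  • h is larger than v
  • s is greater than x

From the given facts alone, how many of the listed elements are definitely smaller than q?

5

From q the given relations immediately reach p, x, r.
From those, y, n — 5 in total.
Nothing else is reachable below q; 5 in all.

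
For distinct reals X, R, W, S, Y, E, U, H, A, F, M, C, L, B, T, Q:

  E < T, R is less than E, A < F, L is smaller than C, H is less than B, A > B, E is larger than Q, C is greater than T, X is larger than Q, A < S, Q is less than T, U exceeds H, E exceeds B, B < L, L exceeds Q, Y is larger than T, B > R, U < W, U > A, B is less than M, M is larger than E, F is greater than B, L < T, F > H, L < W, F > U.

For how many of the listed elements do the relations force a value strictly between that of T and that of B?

Chaining upward from B reaches: A, U, E, L, F, M, Y, W, C, S.
Chaining downward from T reaches: Q, H, R, E, L.
Strictly between B and T are those in both lists: E, L — 2 elements.

2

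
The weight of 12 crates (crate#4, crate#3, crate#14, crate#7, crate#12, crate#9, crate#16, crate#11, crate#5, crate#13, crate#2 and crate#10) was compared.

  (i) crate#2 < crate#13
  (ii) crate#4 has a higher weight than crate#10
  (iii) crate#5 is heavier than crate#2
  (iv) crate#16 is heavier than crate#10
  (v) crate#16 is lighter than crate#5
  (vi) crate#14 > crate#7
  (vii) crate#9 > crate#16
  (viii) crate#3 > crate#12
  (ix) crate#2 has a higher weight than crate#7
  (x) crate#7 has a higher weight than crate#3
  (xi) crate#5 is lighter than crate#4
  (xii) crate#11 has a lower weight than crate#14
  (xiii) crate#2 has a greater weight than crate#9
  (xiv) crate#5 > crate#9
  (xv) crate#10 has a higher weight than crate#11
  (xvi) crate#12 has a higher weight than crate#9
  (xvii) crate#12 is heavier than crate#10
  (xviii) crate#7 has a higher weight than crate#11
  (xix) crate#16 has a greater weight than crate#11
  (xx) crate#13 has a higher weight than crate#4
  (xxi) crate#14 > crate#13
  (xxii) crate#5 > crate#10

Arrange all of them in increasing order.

crate#11 < crate#10 < crate#16 < crate#9 < crate#12 < crate#3 < crate#7 < crate#2 < crate#5 < crate#4 < crate#13 < crate#14

The consecutive links are each given: crate#11 < crate#10; crate#10 < crate#16; crate#16 < crate#9; crate#9 < crate#12; crate#12 < crate#3; crate#3 < crate#7; crate#7 < crate#2; crate#2 < crate#5; crate#5 < crate#4; crate#4 < crate#13; crate#13 < crate#14.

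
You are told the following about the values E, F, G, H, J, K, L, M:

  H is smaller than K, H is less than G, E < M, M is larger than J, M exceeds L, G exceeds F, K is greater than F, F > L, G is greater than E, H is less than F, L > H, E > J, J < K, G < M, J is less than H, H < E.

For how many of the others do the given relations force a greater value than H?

The elements the relations force above H are L, E, F, K, G, M — no chain reaches any other.
That is 6.

6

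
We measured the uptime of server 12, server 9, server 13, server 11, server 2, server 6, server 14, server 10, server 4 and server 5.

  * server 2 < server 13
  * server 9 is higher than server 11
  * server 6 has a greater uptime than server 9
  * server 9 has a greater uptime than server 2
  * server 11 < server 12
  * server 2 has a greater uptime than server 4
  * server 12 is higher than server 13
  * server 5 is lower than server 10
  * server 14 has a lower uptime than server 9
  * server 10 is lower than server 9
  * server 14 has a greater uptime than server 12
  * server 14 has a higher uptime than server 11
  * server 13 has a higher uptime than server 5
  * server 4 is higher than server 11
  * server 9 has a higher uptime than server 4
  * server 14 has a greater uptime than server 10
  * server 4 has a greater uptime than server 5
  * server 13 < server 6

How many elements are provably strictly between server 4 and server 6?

5

The relations place server 4 below server 6. An element lies strictly between them when it is forced above server 4 and also forced below server 6.
Above server 4: {server 2, server 13, server 12, server 14, server 9}. Below server 6: {server 5, server 11, server 10, server 2, server 13, server 12, server 14, server 9}.
Intersection: {server 2, server 13, server 12, server 14, server 9} — 5.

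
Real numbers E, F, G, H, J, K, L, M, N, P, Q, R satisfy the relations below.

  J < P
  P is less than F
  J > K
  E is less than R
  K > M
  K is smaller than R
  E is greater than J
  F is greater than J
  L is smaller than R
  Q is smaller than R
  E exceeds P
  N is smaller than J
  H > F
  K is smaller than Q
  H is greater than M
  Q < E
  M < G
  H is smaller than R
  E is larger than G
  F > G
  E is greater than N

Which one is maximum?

M is not greatest since M < G; G is not greatest since G < E; N is not greatest since N < J; L is not greatest since L < R; K is not greatest since K < J; J is not greatest since J < P; P is not greatest since P < F; Q is not greatest since Q < E; F is not greatest since F < H; E is not greatest since E < R; H is not greatest since H < R.
Only R has nothing above it, so R is the maximum.

R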